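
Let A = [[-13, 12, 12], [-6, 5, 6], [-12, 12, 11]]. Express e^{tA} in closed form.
e^{tA} = [[(3 - 2*e^{6*t})*e^{-t}, (2*e^{6*t} - 2)*e^{-t}, (2*e^{6*t} - 2)*e^{-t}], [(1 - e^{6*t})*e^{-t}, e^{5*t}, (e^{6*t} - 1)*e^{-t}], [2*(1 - e^{6*t})*e^{-t}, (2*e^{6*t} - 2)*e^{-t}, (2*e^{6*t} - 1)*e^{-t}]]

A has Jordan form J = [[-1, 0, 0], [0, -1, 0], [0, 0, 5]] with A = PJP^{-1}, so e^{tA} = P e^{tJ} P^{-1}.

For a Jordan block J_k(λ), e^{tJ_k(λ)} = e^{λt} · (I + tN + t^2 N^2/2! + ... + t^{k-1} N^{k-1}/(k-1)!) where N is the nilpotent superdiagonal part.

Assembling the blocks and conjugating back gives the entries of e^{tA} as shown above.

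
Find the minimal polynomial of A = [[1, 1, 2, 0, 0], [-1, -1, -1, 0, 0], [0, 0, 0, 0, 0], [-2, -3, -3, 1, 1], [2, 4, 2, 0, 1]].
m_A(x) = x^3(x - 1)^2

The characteristic polynomial factors as x^3(x - 1)^2. The minimal polynomial is ∏(x - λ)^{k_λ} where k_λ is the size of the largest Jordan block at λ.

For λ = 0: rank(A) = 4, and the largest Jordan block has size 3 (the smallest k with rank(A^k) = rank(A^(k+1))).
For λ = 1: rank(A - I) = 4, and the largest Jordan block has size 2 (the smallest k with rank((A - I)^k) = rank((A - I)^(k+1))).

So m_A(x) = x^3(x - 1)^2.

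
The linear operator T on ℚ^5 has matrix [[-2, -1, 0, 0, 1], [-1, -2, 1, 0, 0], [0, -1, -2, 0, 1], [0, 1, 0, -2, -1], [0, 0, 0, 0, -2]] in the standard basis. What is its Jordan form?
The characteristic polynomial is det(xI - A) = (x + 2)^5, so the eigenvalues are -2 (algebraic multiplicity 5).

For λ = -2: rank(A + 2I) = 2, rank((A + 2I)^2) = 1, rank((A + 2I)^3) = 0. The eigenspace has dimension 5 - 2 = 3, so there are 3 Jordan blocks; the rank sequence gives block sizes [3, 1, 1].

Assembling the blocks gives the Jordan form J above.

J = [[-2, 1, 0, 0, 0], [0, -2, 1, 0, 0], [0, 0, -2, 0, 0], [0, 0, 0, -2, 0], [0, 0, 0, 0, -2]]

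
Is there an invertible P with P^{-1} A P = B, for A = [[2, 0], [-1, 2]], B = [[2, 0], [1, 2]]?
Two matrices over a field are similar if and only if they have the same invariant factors.

Both A and B have characteristic polynomial (x - 2)^2 and minimal polynomial (x - 2)^2. Computing further, both have invariant factors (x - 2)^2. Hence A and B are similar.

Yes.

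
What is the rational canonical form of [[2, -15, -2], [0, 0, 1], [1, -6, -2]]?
R = [[0, 0, -3], [1, 0, -4], [0, 1, 0]]

The invariant factors of A (the non-unit diagonal entries of the Smith normal form of xI - A over ℚ[x]) are x^3 + 4x + 3, each dividing the next. The characteristic polynomial is their product, x^3 + 4x + 3.

The rational canonical form is the block-diagonal matrix of companion matrices C(f_i):
R = [[0, 0, -3], [1, 0, -4], [0, 1, 0]].

Note the characteristic polynomial does not split into linear factors over ℚ, so A has no Jordan form over ℚ; the rational canonical form exists over any field.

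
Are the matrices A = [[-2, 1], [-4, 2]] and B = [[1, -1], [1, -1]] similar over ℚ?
Two matrices over a field are similar if and only if they have the same invariant factors.

Both A and B have characteristic polynomial x^2 and minimal polynomial x^2. Computing further, both have invariant factors x^2. Hence A and B are similar.

Yes.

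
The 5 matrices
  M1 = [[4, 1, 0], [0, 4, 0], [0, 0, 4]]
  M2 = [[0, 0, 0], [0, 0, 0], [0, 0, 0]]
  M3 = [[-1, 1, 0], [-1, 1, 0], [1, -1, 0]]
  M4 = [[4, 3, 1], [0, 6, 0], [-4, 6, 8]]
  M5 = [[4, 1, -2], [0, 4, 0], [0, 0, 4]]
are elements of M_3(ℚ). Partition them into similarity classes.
4 classes: {M1, M5}, {M2}, {M3}, {M4}

Characteristic polynomials: χ_{M1} = (x - 4)^3, χ_{M2} = x^3, χ_{M3} = x^3, χ_{M4} = (x - 6)^3, χ_{M5} = (x - 4)^3.

{M1, M5}: invariant factors x - 4, (x - 4)^2.

{M2}: invariant factors x, x, x.

{M3}: invariant factors x, x^2.

{M4}: invariant factors x - 6, (x - 6)^2.

Matrices are similar if and only if their invariant-factor lists agree; the partition into similarity classes is {M1, M5}, {M2}, {M3}, {M4}.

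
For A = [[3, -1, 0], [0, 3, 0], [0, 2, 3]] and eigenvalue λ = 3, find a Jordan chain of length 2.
We seek v_1 ∈ ker((A - 3I)^2) \ ker(A - 3I), then set v_{i+1} = (A - 3I) v_i.

One such chain is v_1 = [[0, 1, 0]]^T, v_2 = [[-1, 0, 2]]^T. Check: (A - 3I) v_2 = [[0, 0, 0]]^T = 0.

v_1 = [[0, 1, 0]]^T, v_2 = [[-1, 0, 2]]^T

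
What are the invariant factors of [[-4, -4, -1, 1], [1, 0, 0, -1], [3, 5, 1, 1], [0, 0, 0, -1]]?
x + 1, (x + 1)^3

The Jordan structure of A has elementary divisors (x + 1)^3, (x + 1). Arranging the block sizes at each eigenvalue in decreasing order and taking row products gives the invariant factors.

Invariant factors (smallest first, each dividing the next): x + 1, (x + 1)^3.

Check: the last factor (x + 1)^3 is the minimal polynomial, and the product (x + 1)^4 is the characteristic polynomial.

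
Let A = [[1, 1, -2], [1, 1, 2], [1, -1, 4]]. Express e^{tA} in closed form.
A has Jordan form J = [[2, 1, 0], [0, 2, 0], [0, 0, 2]] with A = PJP^{-1}, so e^{tA} = P e^{tJ} P^{-1}.

For a Jordan block J_k(λ), e^{tJ_k(λ)} = e^{λt} · (I + tN + t^2 N^2/2! + ... + t^{k-1} N^{k-1}/(k-1)!) where N is the nilpotent superdiagonal part.

Assembling the blocks and conjugating back gives the entries of e^{tA} as shown above.

e^{tA} = [[(1 - t)*e^{2*t}, t*e^{2*t}, -2*t*e^{2*t}], [t*e^{2*t}, (1 - t)*e^{2*t}, 2*t*e^{2*t}], [t*e^{2*t}, -t*e^{2*t}, (2*t + 1)*e^{2*t}]]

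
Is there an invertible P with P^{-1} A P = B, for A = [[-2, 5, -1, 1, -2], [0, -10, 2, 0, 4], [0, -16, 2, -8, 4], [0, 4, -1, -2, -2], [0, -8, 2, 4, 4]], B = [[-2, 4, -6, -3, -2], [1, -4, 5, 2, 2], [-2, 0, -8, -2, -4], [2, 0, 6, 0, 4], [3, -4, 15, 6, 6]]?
Two matrices over a field are similar if and only if they have the same invariant factors.

Both A and B have characteristic polynomial x(x + 2)^4 and minimal polynomial x(x + 2)^3. Computing further, both have invariant factors x + 2, x(x + 2)^3. Hence A and B are similar.

Yes.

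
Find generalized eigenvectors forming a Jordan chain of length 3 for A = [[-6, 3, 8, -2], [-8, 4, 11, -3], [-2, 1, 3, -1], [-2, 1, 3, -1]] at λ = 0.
v_1 = [[2, 2, 1, 0]]^T, v_2 = [[2, 3, 1, 1]]^T, v_3 = [[3, 4, 1, 1]]^T

We seek v_1 ∈ ker(A^3) \ ker(A^2), then set v_{i+1} = A v_i.

One such chain is v_1 = [[2, 2, 1, 0]]^T, v_2 = [[2, 3, 1, 1]]^T, v_3 = [[3, 4, 1, 1]]^T. Check: A v_3 = [[0, 0, 0, 0]]^T = 0.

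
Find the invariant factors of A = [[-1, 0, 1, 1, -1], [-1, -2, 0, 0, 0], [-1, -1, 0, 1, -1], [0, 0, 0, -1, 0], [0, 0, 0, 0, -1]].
The Jordan structure of A has elementary divisors (x + 1)^3, (x + 1), (x + 1). Arranging the block sizes at each eigenvalue in decreasing order and taking row products gives the invariant factors.

Invariant factors (smallest first, each dividing the next): x + 1, x + 1, (x + 1)^3.

Check: the last factor (x + 1)^3 is the minimal polynomial, and the product (x + 1)^5 is the characteristic polynomial.

x + 1, x + 1, (x + 1)^3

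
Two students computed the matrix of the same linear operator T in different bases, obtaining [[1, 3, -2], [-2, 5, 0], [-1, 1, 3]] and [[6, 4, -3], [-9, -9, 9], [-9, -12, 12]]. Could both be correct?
No.

Both have characteristic polynomial (x - 3)^3, but the minimal polynomial of A is (x - 3)^3 while the minimal polynomial of B is (x - 3)^2. The minimal polynomial is a similarity invariant, so A and B are not similar.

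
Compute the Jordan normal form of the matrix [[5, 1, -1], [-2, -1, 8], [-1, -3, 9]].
J = [[4, 1, 0], [0, 4, 0], [0, 0, 5]]

The characteristic polynomial is det(xI - A) = (x - 5)(x - 4)^2, so the eigenvalues are 4 (algebraic multiplicity 2), 5 (algebraic multiplicity 1).

For λ = 4: rank(A - 4I) = 2, rank((A - 4I)^2) = 1. The eigenspace has dimension 3 - 2 = 1, so there is 1 Jordan block; the rank sequence gives block sizes [2].

For λ = 5: algebraic multiplicity 1 gives one 1×1 block.

Assembling the blocks gives the Jordan form J above.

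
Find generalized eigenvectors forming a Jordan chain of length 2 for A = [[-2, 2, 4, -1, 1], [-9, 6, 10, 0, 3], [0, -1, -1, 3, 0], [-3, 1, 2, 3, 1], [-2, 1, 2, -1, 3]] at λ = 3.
v_1 = [[0, 0, 0, 0, 1]]^T, v_2 = [[1, 3, 0, 1, 0]]^T

We seek v_1 ∈ ker((A - 3I)^2) \ ker(A - 3I), then set v_{i+1} = (A - 3I) v_i.

One such chain is v_1 = [[0, 0, 0, 0, 1]]^T, v_2 = [[1, 3, 0, 1, 0]]^T. Check: (A - 3I) v_2 = [[0, 0, 0, 0, 0]]^T = 0.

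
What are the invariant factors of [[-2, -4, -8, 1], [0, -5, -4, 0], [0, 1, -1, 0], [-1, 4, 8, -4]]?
(x + 3)^2, (x + 3)^2

The Jordan structure of A has elementary divisors (x + 3)^2, (x + 3)^2. Arranging the block sizes at each eigenvalue in decreasing order and taking row products gives the invariant factors.

Invariant factors (smallest first, each dividing the next): (x + 3)^2, (x + 3)^2.

Check: the last factor (x + 3)^2 is the minimal polynomial, and the product (x + 3)^4 is the characteristic polynomial.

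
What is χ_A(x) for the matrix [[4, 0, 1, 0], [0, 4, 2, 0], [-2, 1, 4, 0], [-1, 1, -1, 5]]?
xI - A = [[x - 4, 0, -1, 0], [0, x - 4, -2, 0], [2, -1, x - 4, 0], [1, -1, 1, x - 5]].

Expanding det(xI - A) along the first row:
det(xI - A) = + (x - 4)·det([[x - 4, -2, 0], [-1, x - 4, 0], [-1, 1, x - 5]]) - (0)·det([[0, -2, 0], [2, x - 4, 0], [1, 1, x - 5]]) + (-1)·det([[0, x - 4, 0], [2, -1, 0], [1, -1, x - 5]]) - (0)·det([[0, x - 4, -2], [2, -1, x - 4], [1, -1, 1]]).

Evaluating gives χ_A(x) = x^4 - 17x^3 + 108x^2 - 304x + 320 = (x - 5)(x - 4)^3.

χ_A(x) = (x - 5)(x - 4)^3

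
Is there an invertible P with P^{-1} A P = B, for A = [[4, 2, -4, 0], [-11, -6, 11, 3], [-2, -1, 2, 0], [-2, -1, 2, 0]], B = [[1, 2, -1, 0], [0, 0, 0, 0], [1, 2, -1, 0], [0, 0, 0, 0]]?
Both have characteristic polynomial x^4, but the minimal polynomial of A is x^3 while the minimal polynomial of B is x^2. The minimal polynomial is a similarity invariant, so A and B are not similar.

No.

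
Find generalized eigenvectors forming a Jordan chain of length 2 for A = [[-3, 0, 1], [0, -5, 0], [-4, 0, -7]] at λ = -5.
We seek v_1 ∈ ker((A + 5I)^2) \ ker(A + 5I), then set v_{i+1} = (A + 5I) v_i.

One such chain is v_1 = [[0, 1, 1]]^T, v_2 = [[1, 0, -2]]^T. Check: (A + 5I) v_2 = [[0, 0, 0]]^T = 0.

v_1 = [[0, 1, 1]]^T, v_2 = [[1, 0, -2]]^T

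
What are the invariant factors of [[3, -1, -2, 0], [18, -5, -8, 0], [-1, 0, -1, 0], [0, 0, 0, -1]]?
The Jordan structure of A has elementary divisors (x + 1)^3, (x + 1). Arranging the block sizes at each eigenvalue in decreasing order and taking row products gives the invariant factors.

Invariant factors (smallest first, each dividing the next): x + 1, (x + 1)^3.

Check: the last factor (x + 1)^3 is the minimal polynomial, and the product (x + 1)^4 is the characteristic polynomial.

x + 1, (x + 1)^3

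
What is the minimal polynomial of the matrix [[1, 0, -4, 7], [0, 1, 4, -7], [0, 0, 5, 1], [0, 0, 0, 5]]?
The characteristic polynomial factors as (x - 5)^2(x - 1)^2. The minimal polynomial is ∏(x - λ)^{k_λ} where k_λ is the size of the largest Jordan block at λ.

For λ = 1: rank(A - I) = 2, and the largest Jordan block has size 1 (the smallest k with rank((A - I)^k) = rank((A - I)^(k+1))).
For λ = 5: rank(A - 5I) = 3, and the largest Jordan block has size 2 (the smallest k with rank((A - 5I)^k) = rank((A - 5I)^(k+1))).

So m_A(x) = (x - 5)^2(x - 1).

m_A(x) = (x - 5)^2(x - 1)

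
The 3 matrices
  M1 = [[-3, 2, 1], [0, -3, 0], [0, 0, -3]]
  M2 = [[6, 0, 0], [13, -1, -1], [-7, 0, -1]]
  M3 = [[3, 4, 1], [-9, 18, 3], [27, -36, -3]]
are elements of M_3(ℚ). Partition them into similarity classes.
3 classes: {M1}, {M2}, {M3}

Characteristic polynomials: χ_{M1} = (x + 3)^3, χ_{M2} = (x - 6)(x + 1)^2, χ_{M3} = (x - 6)^3.

{M1}: invariant factors x + 3, (x + 3)^2.

{M2}: invariant factors (x - 6)(x + 1)^2.

{M3}: invariant factors x - 6, (x - 6)^2.

Matrices are similar if and only if their invariant-factor lists agree; the partition into similarity classes is {M1}, {M2}, {M3}.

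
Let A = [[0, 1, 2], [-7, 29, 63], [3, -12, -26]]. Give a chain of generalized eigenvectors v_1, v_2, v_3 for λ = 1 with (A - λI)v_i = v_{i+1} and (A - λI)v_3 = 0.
v_1 = [[0, -2, 1]]^T, v_2 = [[0, 7, -3]]^T, v_3 = [[1, 7, -3]]^T

We seek v_1 ∈ ker((A - I)^3) \ ker((A - I)^2), then set v_{i+1} = (A - I) v_i.

One such chain is v_1 = [[0, -2, 1]]^T, v_2 = [[0, 7, -3]]^T, v_3 = [[1, 7, -3]]^T. Check: (A - I) v_3 = [[0, 0, 0]]^T = 0.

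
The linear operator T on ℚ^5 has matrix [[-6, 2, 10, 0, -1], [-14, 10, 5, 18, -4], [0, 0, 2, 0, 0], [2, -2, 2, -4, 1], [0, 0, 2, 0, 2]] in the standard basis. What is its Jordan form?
The characteristic polynomial is det(xI - A) = (x - 2)^4(x + 4), so the eigenvalues are -4 (algebraic multiplicity 1), 2 (algebraic multiplicity 4).

For λ = -4: algebraic multiplicity 1 gives one 1×1 block.

For λ = 2: rank(A - 2I) = 3, rank((A - 2I)^2) = 1. The eigenspace has dimension 5 - 3 = 2, so there are 2 Jordan blocks; the rank sequence gives block sizes [2, 2].

Assembling the blocks gives the Jordan form J above.

J = [[-4, 0, 0, 0, 0], [0, 2, 1, 0, 0], [0, 0, 2, 0, 0], [0, 0, 0, 2, 1], [0, 0, 0, 0, 2]]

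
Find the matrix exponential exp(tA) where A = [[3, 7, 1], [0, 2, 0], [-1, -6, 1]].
e^{tA} = [[(t + 1)*e^{2*t}, t*(t + 14)*e^{2*t}/2, t*e^{2*t}], [0, e^{2*t}, 0], [-t*e^{2*t}, t*(-t - 12)*e^{2*t}/2, (1 - t)*e^{2*t}]]

A has Jordan form J = [[2, 1, 0], [0, 2, 1], [0, 0, 2]] with A = PJP^{-1}, so e^{tA} = P e^{tJ} P^{-1}.

For a Jordan block J_k(λ), e^{tJ_k(λ)} = e^{λt} · (I + tN + t^2 N^2/2! + ... + t^{k-1} N^{k-1}/(k-1)!) where N is the nilpotent superdiagonal part.

Assembling the blocks and conjugating back gives the entries of e^{tA} as shown above.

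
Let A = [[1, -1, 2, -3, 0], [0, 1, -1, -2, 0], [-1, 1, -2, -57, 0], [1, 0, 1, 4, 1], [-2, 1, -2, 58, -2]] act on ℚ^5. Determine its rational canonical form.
R = [[0, 0, 0, 0, -60], [1, 0, 0, 0, 55], [0, 1, 0, 0, -2], [0, 0, 1, 0, 6], [0, 0, 0, 1, 2]]

The invariant factors of A (the non-unit diagonal entries of the Smith normal form of xI - A over ℚ[x]) are (x - 4)(x - 1)(x + 3)(x^2 + 5), each dividing the next. The characteristic polynomial is their product, (x - 4)(x - 1)(x + 3)(x^2 + 5).

The rational canonical form is the block-diagonal matrix of companion matrices C(f_i):
R = [[0, 0, 0, 0, -60], [1, 0, 0, 0, 55], [0, 1, 0, 0, -2], [0, 0, 1, 0, 6], [0, 0, 0, 1, 2]].

Note the characteristic polynomial does not split into linear factors over ℚ, so A has no Jordan form over ℚ; the rational canonical form exists over any field.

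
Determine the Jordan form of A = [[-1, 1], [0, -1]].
J = [[-1, 1], [0, -1]]

The characteristic polynomial is det(xI - A) = (x + 1)^2, so the eigenvalues are -1 (algebraic multiplicity 2).

For λ = -1: rank(A + I) = 1, rank((A + I)^2) = 0. The eigenspace has dimension 2 - 1 = 1, so there is 1 Jordan block; the rank sequence gives block sizes [2].

Assembling the blocks gives the Jordan form J above.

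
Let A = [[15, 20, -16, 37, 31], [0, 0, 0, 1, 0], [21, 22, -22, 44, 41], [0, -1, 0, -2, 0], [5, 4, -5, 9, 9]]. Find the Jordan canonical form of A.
The characteristic polynomial is det(xI - A) = (x - 4)(x + 1)^4, so the eigenvalues are -1 (algebraic multiplicity 4), 4 (algebraic multiplicity 1).

For λ = -1: rank(A + I) = 3, rank((A + I)^2) = 1. The eigenspace has dimension 5 - 3 = 2, so there are 2 Jordan blocks; the rank sequence gives block sizes [2, 2].

For λ = 4: algebraic multiplicity 1 gives one 1×1 block.

Assembling the blocks gives the Jordan form J above.

J = [[-1, 1, 0, 0, 0], [0, -1, 0, 0, 0], [0, 0, -1, 1, 0], [0, 0, 0, -1, 0], [0, 0, 0, 0, 4]]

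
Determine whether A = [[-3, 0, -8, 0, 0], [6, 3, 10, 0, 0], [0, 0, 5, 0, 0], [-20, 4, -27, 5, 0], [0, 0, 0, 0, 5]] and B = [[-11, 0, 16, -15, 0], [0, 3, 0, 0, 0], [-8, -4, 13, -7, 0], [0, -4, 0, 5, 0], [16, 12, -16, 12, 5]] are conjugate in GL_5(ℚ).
Two matrices over a field are similar if and only if they have the same invariant factors.

Both A and B have characteristic polynomial (x - 5)^3(x - 3)(x + 3) and minimal polynomial (x - 5)^2(x - 3)(x + 3). Computing further, both have invariant factors x - 5, (x - 5)^2(x - 3)(x + 3). Hence A and B are similar.

Yes.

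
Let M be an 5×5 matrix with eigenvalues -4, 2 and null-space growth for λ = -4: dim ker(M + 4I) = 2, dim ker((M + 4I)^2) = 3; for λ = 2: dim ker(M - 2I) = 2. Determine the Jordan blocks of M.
λ = -4: successive nullity increments [2, 1] count blocks of size ≥ k; block sizes are [2, 1].
λ = 2: successive nullity increments [2] count blocks of size ≥ k; block sizes are [1, 1].

Jordan blocks: (-4, 2), (-4, 1), (2, 1), (2, 1)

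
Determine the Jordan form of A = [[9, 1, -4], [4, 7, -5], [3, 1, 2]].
J = [[6, 1, 0], [0, 6, 1], [0, 0, 6]]

The characteristic polynomial is det(xI - A) = (x - 6)^3, so the eigenvalues are 6 (algebraic multiplicity 3).

For λ = 6: rank(A - 6I) = 2, rank((A - 6I)^2) = 1, rank((A - 6I)^3) = 0. The eigenspace has dimension 3 - 2 = 1, so there is 1 Jordan block; the rank sequence gives block sizes [3].

Assembling the blocks gives the Jordan form J above.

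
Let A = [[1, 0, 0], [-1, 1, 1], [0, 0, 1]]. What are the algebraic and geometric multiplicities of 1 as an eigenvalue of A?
The characteristic polynomial is (x - 1)^3, so the factor x - 1 appears with exponent 3: the algebraic multiplicity is 3.

rank(A - I) = 1, so the eigenspace has dimension 3 - 1 = 2: the geometric multiplicity is 2.

Since 2 < 3, A is not diagonalizable.

algebraic multiplicity 3, geometric multiplicity 2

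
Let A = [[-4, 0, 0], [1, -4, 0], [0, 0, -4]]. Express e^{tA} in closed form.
e^{tA} = [[e^{-4*t}, 0, 0], [t*e^{-4*t}, e^{-4*t}, 0], [0, 0, e^{-4*t}]]

A has Jordan form J = [[-4, 1, 0], [0, -4, 0], [0, 0, -4]] with A = PJP^{-1}, so e^{tA} = P e^{tJ} P^{-1}.

For a Jordan block J_k(λ), e^{tJ_k(λ)} = e^{λt} · (I + tN + t^2 N^2/2! + ... + t^{k-1} N^{k-1}/(k-1)!) where N is the nilpotent superdiagonal part.

Assembling the blocks and conjugating back gives the entries of e^{tA} as shown above.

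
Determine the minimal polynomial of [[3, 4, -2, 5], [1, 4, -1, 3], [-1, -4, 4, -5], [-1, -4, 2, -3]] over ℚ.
m_A(x) = (x - 2)^3

The characteristic polynomial factors as (x - 2)^4. The minimal polynomial is ∏(x - λ)^{k_λ} where k_λ is the size of the largest Jordan block at λ.

For λ = 2: rank(A - 2I) = 2, and the largest Jordan block has size 3 (the smallest k with rank((A - 2I)^k) = rank((A - 2I)^(k+1))).

So m_A(x) = (x - 2)^3.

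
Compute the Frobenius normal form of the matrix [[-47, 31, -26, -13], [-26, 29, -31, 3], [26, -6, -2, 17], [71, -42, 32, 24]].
R = [[0, 0, 0, -25], [1, 0, 0, -20], [0, 1, 0, 6], [0, 0, 1, 4]]

The invariant factors of A (the non-unit diagonal entries of the Smith normal form of xI - A over ℚ[x]) are (x^2 - 2x - 5)^2, each dividing the next. The characteristic polynomial is their product, (x^2 - 2x - 5)^2.

The rational canonical form is the block-diagonal matrix of companion matrices C(f_i):
R = [[0, 0, 0, -25], [1, 0, 0, -20], [0, 1, 0, 6], [0, 0, 1, 4]].

Note the characteristic polynomial does not split into linear factors over ℚ, so A has no Jordan form over ℚ; the rational canonical form exists over any field.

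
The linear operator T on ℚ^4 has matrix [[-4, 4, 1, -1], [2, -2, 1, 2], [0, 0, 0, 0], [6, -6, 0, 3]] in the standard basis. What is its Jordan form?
J = [[-3, 0, 0, 0], [0, 0, 1, 0], [0, 0, 0, 0], [0, 0, 0, 0]]

The characteristic polynomial is det(xI - A) = x^3(x + 3), so the eigenvalues are -3 (algebraic multiplicity 1), 0 (algebraic multiplicity 3).

For λ = -3: algebraic multiplicity 1 gives one 1×1 block.

For λ = 0: rank(A) = 2, rank(A^2) = 1. The eigenspace has dimension 4 - 2 = 2, so there are 2 Jordan blocks; the rank sequence gives block sizes [2, 1].

Assembling the blocks gives the Jordan form J above.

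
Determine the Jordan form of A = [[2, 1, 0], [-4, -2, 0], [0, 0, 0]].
The characteristic polynomial is det(xI - A) = x^3, so the eigenvalues are 0 (algebraic multiplicity 3).

For λ = 0: rank(A) = 1, rank(A^2) = 0. The eigenspace has dimension 3 - 1 = 2, so there are 2 Jordan blocks; the rank sequence gives block sizes [2, 1].

Assembling the blocks gives the Jordan form J above.

J = [[0, 1, 0], [0, 0, 0], [0, 0, 0]]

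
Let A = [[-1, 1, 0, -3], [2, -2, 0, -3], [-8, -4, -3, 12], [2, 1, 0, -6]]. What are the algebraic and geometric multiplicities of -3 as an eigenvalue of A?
algebraic multiplicity 4, geometric multiplicity 3

The characteristic polynomial is (x + 3)^4, so the factor x + 3 appears with exponent 4: the algebraic multiplicity is 4.

rank(A + 3I) = 1, so the eigenspace has dimension 4 - 1 = 3: the geometric multiplicity is 3.

Since 3 < 4, A is not diagonalizable.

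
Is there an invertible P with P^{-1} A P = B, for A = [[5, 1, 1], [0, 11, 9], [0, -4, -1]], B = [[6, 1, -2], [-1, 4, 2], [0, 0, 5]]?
No.

Both have characteristic polynomial (x - 5)^3, but the minimal polynomial of A is (x - 5)^3 while the minimal polynomial of B is (x - 5)^2. The minimal polynomial is a similarity invariant, so A and B are not similar.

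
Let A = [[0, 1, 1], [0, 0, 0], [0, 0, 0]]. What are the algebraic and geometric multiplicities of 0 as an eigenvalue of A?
algebraic multiplicity 3, geometric multiplicity 2

The characteristic polynomial is x^3, so the factor x appears with exponent 3: the algebraic multiplicity is 3.

rank(A) = 1, so the eigenspace has dimension 3 - 1 = 2: the geometric multiplicity is 2.

Since 2 < 3, A is not diagonalizable.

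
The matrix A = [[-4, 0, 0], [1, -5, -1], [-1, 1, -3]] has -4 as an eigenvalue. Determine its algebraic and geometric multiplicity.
algebraic multiplicity 3, geometric multiplicity 2

The characteristic polynomial is (x + 4)^3, so the factor x + 4 appears with exponent 3: the algebraic multiplicity is 3.

rank(A + 4I) = 1, so the eigenspace has dimension 3 - 1 = 2: the geometric multiplicity is 2.

Since 2 < 3, A is not diagonalizable.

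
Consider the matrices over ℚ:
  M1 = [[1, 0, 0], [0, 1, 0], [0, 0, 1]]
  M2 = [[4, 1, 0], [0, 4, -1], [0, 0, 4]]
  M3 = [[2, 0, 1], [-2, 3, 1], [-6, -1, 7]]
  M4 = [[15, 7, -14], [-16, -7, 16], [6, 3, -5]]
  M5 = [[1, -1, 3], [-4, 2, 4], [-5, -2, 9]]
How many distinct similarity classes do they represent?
3 classes: {M1}, {M2, M3, M5}, {M4}

Characteristic polynomials: χ_{M1} = (x - 1)^3, χ_{M2} = (x - 4)^3, χ_{M3} = (x - 4)^3, χ_{M4} = (x - 1)^3, χ_{M5} = (x - 4)^3.

{M1}: invariant factors x - 1, x - 1, x - 1.

{M2, M3, M5}: invariant factors (x - 4)^3.

{M4}: invariant factors x - 1, (x - 1)^2.

Matrices are similar if and only if their invariant-factor lists agree; the partition into similarity classes is {M1}, {M2, M3, M5}, {M4}.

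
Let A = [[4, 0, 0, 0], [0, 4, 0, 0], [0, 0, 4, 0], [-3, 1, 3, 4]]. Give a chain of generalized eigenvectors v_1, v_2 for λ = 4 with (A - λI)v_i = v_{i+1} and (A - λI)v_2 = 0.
We seek v_1 ∈ ker((A - 4I)^2) \ ker(A - 4I), then set v_{i+1} = (A - 4I) v_i.

One such chain is v_1 = [[0, 1, 0, -1]]^T, v_2 = [[0, 0, 0, 1]]^T. Check: (A - 4I) v_2 = [[0, 0, 0, 0]]^T = 0.

v_1 = [[0, 1, 0, -1]]^T, v_2 = [[0, 0, 0, 1]]^T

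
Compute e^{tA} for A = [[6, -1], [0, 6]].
e^{tA} = [[e^{6*t}, -t*e^{6*t}], [0, e^{6*t}]]

A has Jordan form J = [[6, 1], [0, 6]] with A = PJP^{-1}, so e^{tA} = P e^{tJ} P^{-1}.

For a Jordan block J_k(λ), e^{tJ_k(λ)} = e^{λt} · (I + tN + t^2 N^2/2! + ... + t^{k-1} N^{k-1}/(k-1)!) where N is the nilpotent superdiagonal part.

Assembling the blocks and conjugating back gives the entries of e^{tA} as shown above.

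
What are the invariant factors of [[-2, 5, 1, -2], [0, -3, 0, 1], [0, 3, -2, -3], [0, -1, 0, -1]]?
(x + 2)^2, (x + 2)^2

The Jordan structure of A has elementary divisors (x + 2)^2, (x + 2)^2. Arranging the block sizes at each eigenvalue in decreasing order and taking row products gives the invariant factors.

Invariant factors (smallest first, each dividing the next): (x + 2)^2, (x + 2)^2.

Check: the last factor (x + 2)^2 is the minimal polynomial, and the product (x + 2)^4 is the characteristic polynomial.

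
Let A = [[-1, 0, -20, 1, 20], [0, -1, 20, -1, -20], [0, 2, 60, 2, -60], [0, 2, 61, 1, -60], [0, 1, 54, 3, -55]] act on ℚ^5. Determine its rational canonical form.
The invariant factors of A (the non-unit diagonal entries of the Smith normal form of xI - A over ℚ[x]) are x + 1, (x - 5)^2(x + 1)(x + 4), each dividing the next. The characteristic polynomial is their product, (x - 5)^2(x + 1)^2(x + 4).

The rational canonical form is the block-diagonal matrix of companion matrices C(f_i):
R = [[-1, 0, 0, 0, 0], [0, 0, 0, 0, -100], [0, 1, 0, 0, -85], [0, 0, 1, 0, 21], [0, 0, 0, 1, 5]].

R = [[-1, 0, 0, 0, 0], [0, 0, 0, 0, -100], [0, 1, 0, 0, -85], [0, 0, 1, 0, 21], [0, 0, 0, 1, 5]]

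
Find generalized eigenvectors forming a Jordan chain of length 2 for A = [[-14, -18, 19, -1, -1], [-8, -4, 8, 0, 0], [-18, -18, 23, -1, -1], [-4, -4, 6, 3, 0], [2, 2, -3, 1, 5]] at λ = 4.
v_1 = [[1, 0, 1, 0, 0]]^T, v_2 = [[1, 0, 1, 2, -1]]^T

We seek v_1 ∈ ker((A - 4I)^2) \ ker(A - 4I), then set v_{i+1} = (A - 4I) v_i.

One such chain is v_1 = [[1, 0, 1, 0, 0]]^T, v_2 = [[1, 0, 1, 2, -1]]^T. Check: (A - 4I) v_2 = [[0, 0, 0, 0, 0]]^T = 0.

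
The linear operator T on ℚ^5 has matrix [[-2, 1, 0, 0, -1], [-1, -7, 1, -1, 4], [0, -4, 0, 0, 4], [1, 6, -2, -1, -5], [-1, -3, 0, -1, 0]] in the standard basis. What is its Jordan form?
J = [[-2, 1, 0, 0, 0], [0, -2, 1, 0, 0], [0, 0, -2, 0, 0], [0, 0, 0, -2, 1], [0, 0, 0, 0, -2]]

The characteristic polynomial is det(xI - A) = (x + 2)^5, so the eigenvalues are -2 (algebraic multiplicity 5).

For λ = -2: rank(A + 2I) = 3, rank((A + 2I)^2) = 1, rank((A + 2I)^3) = 0. The eigenspace has dimension 5 - 3 = 2, so there are 2 Jordan blocks; the rank sequence gives block sizes [3, 2].

Assembling the blocks gives the Jordan form J above.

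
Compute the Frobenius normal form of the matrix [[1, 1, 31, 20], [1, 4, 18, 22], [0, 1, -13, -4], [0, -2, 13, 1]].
R = [[0, 0, 0, 0], [1, 0, 0, 16], [0, 1, 0, -8], [0, 0, 1, -7]]

The invariant factors of A (the non-unit diagonal entries of the Smith normal form of xI - A over ℚ[x]) are x(x - 1)(x + 4)^2, each dividing the next. The characteristic polynomial is their product, x(x - 1)(x + 4)^2.

The rational canonical form is the block-diagonal matrix of companion matrices C(f_i):
R = [[0, 0, 0, 0], [1, 0, 0, 16], [0, 1, 0, -8], [0, 0, 1, -7]].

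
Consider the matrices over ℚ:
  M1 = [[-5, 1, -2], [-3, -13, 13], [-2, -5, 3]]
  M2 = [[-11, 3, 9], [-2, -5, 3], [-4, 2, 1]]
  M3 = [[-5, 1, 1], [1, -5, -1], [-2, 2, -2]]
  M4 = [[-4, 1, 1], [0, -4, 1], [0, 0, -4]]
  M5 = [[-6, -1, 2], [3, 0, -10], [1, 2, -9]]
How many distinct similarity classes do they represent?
Characteristic polynomials: χ_{M1} = (x + 5)^3, χ_{M2} = (x + 5)^3, χ_{M3} = (x + 4)^3, χ_{M4} = (x + 4)^3, χ_{M5} = (x + 5)^3.

{M1, M2, M5}: invariant factors (x + 5)^3.

{M3}: invariant factors x + 4, (x + 4)^2.

{M4}: invariant factors (x + 4)^3.

Matrices are similar if and only if their invariant-factor lists agree; the partition into similarity classes is {M1, M2, M5}, {M3}, {M4}.

3 classes: {M1, M2, M5}, {M3}, {M4}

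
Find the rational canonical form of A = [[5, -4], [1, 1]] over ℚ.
R = [[0, -9], [1, 6]]

The invariant factors of A (the non-unit diagonal entries of the Smith normal form of xI - A over ℚ[x]) are (x - 3)^2, each dividing the next. The characteristic polynomial is their product, (x - 3)^2.

The rational canonical form is the block-diagonal matrix of companion matrices C(f_i):
R = [[0, -9], [1, 6]].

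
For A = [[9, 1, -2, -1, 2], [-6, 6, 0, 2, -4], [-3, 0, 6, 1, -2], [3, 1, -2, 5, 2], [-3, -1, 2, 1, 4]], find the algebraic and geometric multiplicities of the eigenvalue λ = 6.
The characteristic polynomial is (x - 6)^5, so the factor x - 6 appears with exponent 5: the algebraic multiplicity is 5.

rank(A - 6I) = 2, so the eigenspace has dimension 5 - 2 = 3: the geometric multiplicity is 3.

Since 3 < 5, A is not diagonalizable.

algebraic multiplicity 5, geometric multiplicity 3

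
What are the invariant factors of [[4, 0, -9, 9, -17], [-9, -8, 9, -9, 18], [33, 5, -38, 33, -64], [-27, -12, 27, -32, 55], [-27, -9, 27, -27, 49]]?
The Jordan structure of A has elementary divisors (x + 5)^2, (x + 5)^2, (x + 5). Arranging the block sizes at each eigenvalue in decreasing order and taking row products gives the invariant factors.

Invariant factors (smallest first, each dividing the next): x + 5, (x + 5)^2, (x + 5)^2.

Check: the last factor (x + 5)^2 is the minimal polynomial, and the product (x + 5)^5 is the characteristic polynomial.

x + 5, (x + 5)^2, (x + 5)^2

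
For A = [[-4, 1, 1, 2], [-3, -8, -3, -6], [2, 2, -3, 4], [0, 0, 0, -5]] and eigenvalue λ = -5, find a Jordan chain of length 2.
We seek v_1 ∈ ker((A + 5I)^2) \ ker(A + 5I), then set v_{i+1} = (A + 5I) v_i.

One such chain is v_1 = [[6, -1, 0, -2]]^T, v_2 = [[1, -3, 2, 0]]^T. Check: (A + 5I) v_2 = [[0, 0, 0, 0]]^T = 0.

v_1 = [[6, -1, 0, -2]]^T, v_2 = [[1, -3, 2, 0]]^T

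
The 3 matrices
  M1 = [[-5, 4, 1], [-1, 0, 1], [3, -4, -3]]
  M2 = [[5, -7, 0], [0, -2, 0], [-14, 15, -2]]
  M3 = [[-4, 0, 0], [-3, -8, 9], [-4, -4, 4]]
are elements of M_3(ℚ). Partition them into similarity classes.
Characteristic polynomials: χ_{M1} = (x + 2)^2(x + 4), χ_{M2} = (x - 5)(x + 2)^2, χ_{M3} = (x + 2)^2(x + 4).

{M1, M3}: invariant factors (x + 2)^2(x + 4).

{M2}: invariant factors (x - 5)(x + 2)^2.

Matrices are similar if and only if their invariant-factor lists agree; the partition into similarity classes is {M1, M3}, {M2}.

2 classes: {M1, M3}, {M2}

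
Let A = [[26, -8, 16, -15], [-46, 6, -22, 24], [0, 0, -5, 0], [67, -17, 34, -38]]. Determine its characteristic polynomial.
χ_A(x) = (x - 4)(x + 5)^3

xI - A = [[x - 26, 8, -16, 15], [46, x - 6, 22, -24], [0, 0, x + 5, 0], [-67, 17, -34, x + 38]].

Expanding det(xI - A) along the first row:
det(xI - A) = + (x - 26)·det([[x - 6, 22, -24], [0, x + 5, 0], [17, -34, x + 38]]) - (8)·det([[46, 22, -24], [0, x + 5, 0], [-67, -34, x + 38]]) + (-16)·det([[46, x - 6, -24], [0, 0, 0], [-67, 17, x + 38]]) - (15)·det([[46, x - 6, 22], [0, 0, x + 5], [-67, 17, -34]]).

Evaluating gives χ_A(x) = x^4 + 11x^3 + 15x^2 - 175x - 500 = (x - 4)(x + 5)^3.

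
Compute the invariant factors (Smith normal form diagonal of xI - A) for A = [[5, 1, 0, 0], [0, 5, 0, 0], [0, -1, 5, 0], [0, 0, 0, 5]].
x - 5, x - 5, (x - 5)^2

The Jordan structure of A has elementary divisors (x - 5)^2, (x - 5), (x - 5). Arranging the block sizes at each eigenvalue in decreasing order and taking row products gives the invariant factors.

Invariant factors (smallest first, each dividing the next): x - 5, x - 5, (x - 5)^2.

Check: the last factor (x - 5)^2 is the minimal polynomial, and the product (x - 5)^4 is the characteristic polynomial.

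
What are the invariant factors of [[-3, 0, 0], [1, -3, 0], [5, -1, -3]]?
The Jordan structure of A has elementary divisors (x + 3)^3. Arranging the block sizes at each eigenvalue in decreasing order and taking row products gives the invariant factors.

Invariant factors (smallest first, each dividing the next): (x + 3)^3.

Check: the last factor (x + 3)^3 is the minimal polynomial, and the product (x + 3)^3 is the characteristic polynomial.

(x + 3)^3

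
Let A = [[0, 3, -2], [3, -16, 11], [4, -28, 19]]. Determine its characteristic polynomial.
χ_A(x) = (x - 1)^3

xI - A = [[x, -3, 2], [-3, x + 16, -11], [-4, 28, x - 19]].

Expanding det(xI - A) along the first row:
det(xI - A) = + (x)·det([[x + 16, -11], [28, x - 19]]) - (-3)·det([[-3, -11], [-4, x - 19]]) + (2)·det([[-3, x + 16], [-4, 28]]).

Evaluating gives χ_A(x) = x^3 - 3x^2 + 3x - 1 = (x - 1)^3.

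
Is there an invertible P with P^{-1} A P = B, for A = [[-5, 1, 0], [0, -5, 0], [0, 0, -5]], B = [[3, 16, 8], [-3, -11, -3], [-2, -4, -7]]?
Two matrices over a field are similar if and only if they have the same invariant factors.

Both A and B have characteristic polynomial (x + 5)^3 and minimal polynomial (x + 5)^2. Computing further, both have invariant factors x + 5, (x + 5)^2. Hence A and B are similar.

Yes.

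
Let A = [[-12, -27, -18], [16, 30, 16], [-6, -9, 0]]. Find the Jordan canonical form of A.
The characteristic polynomial is det(xI - A) = (x - 6)^3, so the eigenvalues are 6 (algebraic multiplicity 3).

For λ = 6: rank(A - 6I) = 1, rank((A - 6I)^2) = 0. The eigenspace has dimension 3 - 1 = 2, so there are 2 Jordan blocks; the rank sequence gives block sizes [2, 1].

Assembling the blocks gives the Jordan form J above.

J = [[6, 1, 0], [0, 6, 0], [0, 0, 6]]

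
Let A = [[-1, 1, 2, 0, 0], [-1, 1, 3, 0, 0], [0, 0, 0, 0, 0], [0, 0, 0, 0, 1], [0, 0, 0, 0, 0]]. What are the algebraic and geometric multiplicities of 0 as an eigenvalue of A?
The characteristic polynomial is x^5, so the factor x appears with exponent 5: the algebraic multiplicity is 5.

rank(A) = 3, so the eigenspace has dimension 5 - 3 = 2: the geometric multiplicity is 2.

Since 2 < 5, A is not diagonalizable.

algebraic multiplicity 5, geometric multiplicity 2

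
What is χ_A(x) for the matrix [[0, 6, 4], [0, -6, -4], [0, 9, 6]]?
xI - A = [[x, -6, -4], [0, x + 6, 4], [0, -9, x - 6]].

Expanding det(xI - A) along the first row:
det(xI - A) = + (x)·det([[x + 6, 4], [-9, x - 6]]) - (-6)·det([[0, 4], [0, x - 6]]) + (-4)·det([[0, x + 6], [0, -9]]).

Evaluating gives χ_A(x) = x^3.

χ_A(x) = x^3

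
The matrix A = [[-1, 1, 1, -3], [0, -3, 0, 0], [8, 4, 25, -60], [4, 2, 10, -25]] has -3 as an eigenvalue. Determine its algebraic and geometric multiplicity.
The characteristic polynomial is (x - 5)(x + 3)^3, so the factor x + 3 appears with exponent 3: the algebraic multiplicity is 3.

rank(A + 3I) = 2, so the eigenspace has dimension 4 - 2 = 2: the geometric multiplicity is 2.

Since 2 < 3, A is not diagonalizable.

algebraic multiplicity 3, geometric multiplicity 2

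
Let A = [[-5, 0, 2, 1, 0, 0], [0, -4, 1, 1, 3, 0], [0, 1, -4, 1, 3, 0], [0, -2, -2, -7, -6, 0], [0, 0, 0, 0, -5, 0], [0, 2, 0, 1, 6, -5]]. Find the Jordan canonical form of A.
J = [[-5, 1, 0, 0, 0, 0], [0, -5, 0, 0, 0, 0], [0, 0, -5, 1, 0, 0], [0, 0, 0, -5, 0, 0], [0, 0, 0, 0, -5, 0], [0, 0, 0, 0, 0, -5]]

The characteristic polynomial is det(xI - A) = (x + 5)^6, so the eigenvalues are -5 (algebraic multiplicity 6).

For λ = -5: rank(A + 5I) = 2, rank((A + 5I)^2) = 0. The eigenspace has dimension 6 - 2 = 4, so there are 4 Jordan blocks; the rank sequence gives block sizes [2, 2, 1, 1].

Assembling the blocks gives the Jordan form J above.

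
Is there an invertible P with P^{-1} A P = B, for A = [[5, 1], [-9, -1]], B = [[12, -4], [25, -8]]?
Two matrices over a field are similar if and only if they have the same invariant factors.

Both A and B have characteristic polynomial (x - 2)^2 and minimal polynomial (x - 2)^2. Computing further, both have invariant factors (x - 2)^2. Hence A and B are similar.

Yes.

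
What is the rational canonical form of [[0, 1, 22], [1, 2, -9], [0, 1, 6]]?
The invariant factors of A (the non-unit diagonal entries of the Smith normal form of xI - A over ℚ[x]) are (x - 4)(x - 2)^2, each dividing the next. The characteristic polynomial is their product, (x - 4)(x - 2)^2.

The rational canonical form is the block-diagonal matrix of companion matrices C(f_i):
R = [[0, 0, 16], [1, 0, -20], [0, 1, 8]].

R = [[0, 0, 16], [1, 0, -20], [0, 1, 8]]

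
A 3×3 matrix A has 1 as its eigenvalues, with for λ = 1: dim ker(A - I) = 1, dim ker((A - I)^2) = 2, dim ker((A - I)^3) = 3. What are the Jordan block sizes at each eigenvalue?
Jordan blocks: (1, 3)

λ = 1: successive nullity increments [1, 1, 1] count blocks of size ≥ k; block sizes are [3].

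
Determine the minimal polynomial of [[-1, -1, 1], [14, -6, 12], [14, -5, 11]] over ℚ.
m_A(x) = (x - 6)(x + 1)^2

The characteristic polynomial factors as (x - 6)(x + 1)^2. The minimal polynomial is ∏(x - λ)^{k_λ} where k_λ is the size of the largest Jordan block at λ.

For λ = -1: rank(A + I) = 2, and the largest Jordan block has size 2 (the smallest k with rank((A + I)^k) = rank((A + I)^(k+1))).
For λ = 6: rank(A - 6I) = 2, and the largest Jordan block has size 1 (the smallest k with rank((A - 6I)^k) = rank((A - 6I)^(k+1))).

So m_A(x) = (x - 6)(x + 1)^2.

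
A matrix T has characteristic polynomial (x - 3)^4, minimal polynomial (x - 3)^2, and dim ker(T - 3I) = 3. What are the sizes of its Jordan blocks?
Jordan blocks: (3, 2), (3, 1), (3, 1)

λ = 3: algebraic multiplicity 4 (exponent in χ_T), largest block size 2 (exponent in m_T), 3 blocks (geometric multiplicity). These force block sizes [2, 1, 1].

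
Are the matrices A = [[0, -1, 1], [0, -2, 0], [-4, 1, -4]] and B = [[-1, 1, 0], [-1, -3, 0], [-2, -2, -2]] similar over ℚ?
Both have characteristic polynomial (x + 2)^3, but the minimal polynomial of A is (x + 2)^3 while the minimal polynomial of B is (x + 2)^2. The minimal polynomial is a similarity invariant, so A and B are not similar.

No.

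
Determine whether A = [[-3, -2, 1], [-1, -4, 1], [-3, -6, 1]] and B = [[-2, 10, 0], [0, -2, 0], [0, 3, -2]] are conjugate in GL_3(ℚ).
Two matrices over a field are similar if and only if they have the same invariant factors.

Both A and B have characteristic polynomial (x + 2)^3 and minimal polynomial (x + 2)^2. Computing further, both have invariant factors x + 2, (x + 2)^2. Hence A and B are similar.

Yes.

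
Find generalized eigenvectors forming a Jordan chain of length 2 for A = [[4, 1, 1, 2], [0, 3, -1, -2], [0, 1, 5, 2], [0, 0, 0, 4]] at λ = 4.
v_1 = [[1, -2, 1, 1]]^T, v_2 = [[1, -1, 1, 0]]^T

We seek v_1 ∈ ker((A - 4I)^2) \ ker(A - 4I), then set v_{i+1} = (A - 4I) v_i.

One such chain is v_1 = [[1, -2, 1, 1]]^T, v_2 = [[1, -1, 1, 0]]^T. Check: (A - 4I) v_2 = [[0, 0, 0, 0]]^T = 0.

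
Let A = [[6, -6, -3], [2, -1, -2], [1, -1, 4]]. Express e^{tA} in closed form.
A has Jordan form J = [[3, 1, 0], [0, 3, 1], [0, 0, 3]] with A = PJP^{-1}, so e^{tA} = P e^{tJ} P^{-1}.

For a Jordan block J_k(λ), e^{tJ_k(λ)} = e^{λt} · (I + tN + t^2 N^2/2! + ... + t^{k-1} N^{k-1}/(k-1)!) where N is the nilpotent superdiagonal part.

Assembling the blocks and conjugating back gives the entries of e^{tA} as shown above.

e^{tA} = [[(-3*t^2 + 3*t + 1)*e^{3*t}, 3*t*(3*t - 4)*e^{3*t}/2, -3*t*e^{3*t}], [2*t*(1 - t)*e^{3*t}, (3*t^2 - 4*t + 1)*e^{3*t}, -2*t*e^{3*t}], [t*(t + 1)*e^{3*t}, t*(-3*t - 2)*e^{3*t}/2, (t + 1)*e^{3*t}]]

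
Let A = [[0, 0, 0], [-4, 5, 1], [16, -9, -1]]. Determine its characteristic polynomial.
χ_A(x) = x(x - 2)^2

xI - A = [[x, 0, 0], [4, x - 5, -1], [-16, 9, x + 1]].

Expanding det(xI - A) along the first row:
det(xI - A) = + (x)·det([[x - 5, -1], [9, x + 1]]) - (0)·det([[4, -1], [-16, x + 1]]) + (0)·det([[4, x - 5], [-16, 9]]).

Evaluating gives χ_A(x) = x^3 - 4x^2 + 4x = x(x - 2)^2.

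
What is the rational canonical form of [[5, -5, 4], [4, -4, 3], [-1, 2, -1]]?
The invariant factors of A (the non-unit diagonal entries of the Smith normal form of xI - A over ℚ[x]) are x^3 - 3x - 1, each dividing the next. The characteristic polynomial is their product, x^3 - 3x - 1.

The rational canonical form is the block-diagonal matrix of companion matrices C(f_i):
R = [[0, 0, 1], [1, 0, 3], [0, 1, 0]].

Note the characteristic polynomial does not split into linear factors over ℚ, so A has no Jordan form over ℚ; the rational canonical form exists over any field.

R = [[0, 0, 1], [1, 0, 3], [0, 1, 0]]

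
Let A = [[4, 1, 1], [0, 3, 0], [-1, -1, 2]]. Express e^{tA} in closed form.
A has Jordan form J = [[3, 1, 0], [0, 3, 0], [0, 0, 3]] with A = PJP^{-1}, so e^{tA} = P e^{tJ} P^{-1}.

For a Jordan block J_k(λ), e^{tJ_k(λ)} = e^{λt} · (I + tN + t^2 N^2/2! + ... + t^{k-1} N^{k-1}/(k-1)!) where N is the nilpotent superdiagonal part.

Assembling the blocks and conjugating back gives the entries of e^{tA} as shown above.

e^{tA} = [[(t + 1)*e^{3*t}, t*e^{3*t}, t*e^{3*t}], [0, e^{3*t}, 0], [-t*e^{3*t}, -t*e^{3*t}, (1 - t)*e^{3*t}]]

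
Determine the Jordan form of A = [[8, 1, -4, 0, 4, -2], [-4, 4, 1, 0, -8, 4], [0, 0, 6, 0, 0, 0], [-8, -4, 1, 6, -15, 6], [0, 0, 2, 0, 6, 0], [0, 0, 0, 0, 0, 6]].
J = [[6, 1, 0, 0, 0, 0], [0, 6, 1, 0, 0, 0], [0, 0, 6, 0, 0, 0], [0, 0, 0, 6, 1, 0], [0, 0, 0, 0, 6, 0], [0, 0, 0, 0, 0, 6]]

The characteristic polynomial is det(xI - A) = (x - 6)^6, so the eigenvalues are 6 (algebraic multiplicity 6).

For λ = 6: rank(A - 6I) = 3, rank((A - 6I)^2) = 1, rank((A - 6I)^3) = 0. The eigenspace has dimension 6 - 3 = 3, so there are 3 Jordan blocks; the rank sequence gives block sizes [3, 2, 1].

Assembling the blocks gives the Jordan form J above.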